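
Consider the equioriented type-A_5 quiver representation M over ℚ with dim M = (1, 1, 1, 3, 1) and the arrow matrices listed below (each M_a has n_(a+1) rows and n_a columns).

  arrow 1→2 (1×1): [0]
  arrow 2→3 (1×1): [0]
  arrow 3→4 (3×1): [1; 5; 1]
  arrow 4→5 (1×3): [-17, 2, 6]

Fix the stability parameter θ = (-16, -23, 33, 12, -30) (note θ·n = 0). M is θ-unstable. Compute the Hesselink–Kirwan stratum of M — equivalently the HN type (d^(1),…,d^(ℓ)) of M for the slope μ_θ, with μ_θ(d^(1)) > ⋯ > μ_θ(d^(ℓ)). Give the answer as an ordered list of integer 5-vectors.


Interval decomposition of M: I[1,1], I[2,2], I[3,5], I[4,4]^2.
HN type (ℓ=4): μ^(1)=12; μ^(2)=5; μ^(3)=-16; μ^(4)=-23

((0, 0, 0, 2, 0); (0, 0, 1, 1, 1); (1, 0, 0, 0, 0); (0, 1, 0, 0, 0))


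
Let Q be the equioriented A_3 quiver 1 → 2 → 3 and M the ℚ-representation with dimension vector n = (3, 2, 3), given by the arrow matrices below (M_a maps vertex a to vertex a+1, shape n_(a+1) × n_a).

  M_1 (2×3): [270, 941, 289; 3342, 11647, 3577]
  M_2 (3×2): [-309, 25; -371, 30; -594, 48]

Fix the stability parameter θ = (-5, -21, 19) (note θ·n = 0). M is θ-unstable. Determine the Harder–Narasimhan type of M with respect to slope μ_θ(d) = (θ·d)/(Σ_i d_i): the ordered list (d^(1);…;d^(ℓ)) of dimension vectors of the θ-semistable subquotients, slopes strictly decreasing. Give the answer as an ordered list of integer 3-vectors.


Barcode: M ≅ I[1,1], I[1,3]^2, I[3,3]. HN layers by μ_θ (3 steps, strictly decreasing):
  μ^(1)=19; μ^(2)=-5; μ^(3)=-13

((0, 0, 3); (1, 0, 0); (2, 2, 0))


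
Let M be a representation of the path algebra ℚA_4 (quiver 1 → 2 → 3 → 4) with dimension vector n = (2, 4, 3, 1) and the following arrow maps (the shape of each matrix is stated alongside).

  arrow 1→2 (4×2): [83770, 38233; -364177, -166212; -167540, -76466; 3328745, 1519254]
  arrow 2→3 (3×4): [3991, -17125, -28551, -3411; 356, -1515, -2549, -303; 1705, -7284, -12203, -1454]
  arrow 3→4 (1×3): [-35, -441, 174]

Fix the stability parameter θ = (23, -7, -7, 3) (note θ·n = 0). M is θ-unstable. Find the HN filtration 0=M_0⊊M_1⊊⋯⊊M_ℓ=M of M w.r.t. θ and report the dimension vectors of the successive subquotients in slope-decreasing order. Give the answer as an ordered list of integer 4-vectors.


Via rank(M_{q-1}∘⋯∘M_p): M ≅ I[1,2], I[1,4], I[2,3]^2.
μ_θ-semistable layers: μ^(1)=8; μ^(2)=3; μ^(3)=-7

((1, 1, 0, 0); (1, 1, 1, 1); (0, 2, 2, 0))


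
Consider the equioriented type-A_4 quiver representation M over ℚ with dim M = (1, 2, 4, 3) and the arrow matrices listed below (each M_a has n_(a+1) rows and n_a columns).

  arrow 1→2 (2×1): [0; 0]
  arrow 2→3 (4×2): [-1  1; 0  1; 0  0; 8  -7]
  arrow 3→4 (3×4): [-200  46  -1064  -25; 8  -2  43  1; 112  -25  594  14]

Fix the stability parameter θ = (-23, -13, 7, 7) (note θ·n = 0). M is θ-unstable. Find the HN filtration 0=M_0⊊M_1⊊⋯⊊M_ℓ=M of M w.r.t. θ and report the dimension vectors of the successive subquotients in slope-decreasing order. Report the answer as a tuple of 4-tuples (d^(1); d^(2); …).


Via rank(M_{q-1}∘⋯∘M_p): M ≅ I[1,1], I[2,3], I[2,4], I[3,4]^2.
μ_θ-semistable layers: μ^(1)=7; μ^(2)=-13; μ^(3)=-23

((0, 0, 4, 3); (0, 2, 0, 0); (1, 0, 0, 0))


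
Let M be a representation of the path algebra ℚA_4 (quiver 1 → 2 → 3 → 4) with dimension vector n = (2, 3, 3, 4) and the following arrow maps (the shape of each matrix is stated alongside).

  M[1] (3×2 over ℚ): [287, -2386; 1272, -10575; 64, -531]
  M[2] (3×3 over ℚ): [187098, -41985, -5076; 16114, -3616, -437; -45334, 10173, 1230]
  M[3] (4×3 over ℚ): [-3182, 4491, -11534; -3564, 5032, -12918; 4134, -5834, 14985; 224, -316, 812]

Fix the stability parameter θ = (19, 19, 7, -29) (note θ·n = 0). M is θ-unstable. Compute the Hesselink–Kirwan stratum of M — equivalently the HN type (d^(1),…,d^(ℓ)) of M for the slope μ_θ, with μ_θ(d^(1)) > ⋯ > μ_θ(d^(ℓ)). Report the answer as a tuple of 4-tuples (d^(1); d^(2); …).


Via rank(M_{q-1}∘⋯∘M_p): M ≅ I[1,4]^2, I[2,2], I[3,3], I[4,4]^2.
μ_θ-semistable layers: μ^(1)=19; μ^(2)=7; μ^(3)=4; μ^(4)=-29

((0, 1, 0, 0); (0, 0, 1, 0); (2, 2, 2, 2); (0, 0, 0, 2))


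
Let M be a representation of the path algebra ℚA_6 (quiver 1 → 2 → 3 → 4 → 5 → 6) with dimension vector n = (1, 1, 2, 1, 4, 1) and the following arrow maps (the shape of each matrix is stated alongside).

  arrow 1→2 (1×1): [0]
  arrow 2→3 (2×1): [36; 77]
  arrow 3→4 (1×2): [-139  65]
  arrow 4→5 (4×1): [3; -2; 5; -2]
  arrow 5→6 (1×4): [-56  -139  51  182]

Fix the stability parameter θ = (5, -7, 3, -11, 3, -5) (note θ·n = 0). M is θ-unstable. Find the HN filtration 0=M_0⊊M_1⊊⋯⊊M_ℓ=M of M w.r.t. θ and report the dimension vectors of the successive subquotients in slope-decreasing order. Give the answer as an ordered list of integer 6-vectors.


Interval decomposition of M: I[1,1], I[2,6], I[3,3], I[5,5]^3.
HN type (ℓ=5): μ^(1)=5; μ^(2)=3; μ^(3)=-1; μ^(4)=-4; μ^(5)=-7

((1, 0, 0, 0, 0, 0); (0, 0, 1, 0, 3, 0); (0, 0, 0, 0, 1, 1); (0, 0, 1, 1, 0, 0); (0, 1, 0, 0, 0, 0))


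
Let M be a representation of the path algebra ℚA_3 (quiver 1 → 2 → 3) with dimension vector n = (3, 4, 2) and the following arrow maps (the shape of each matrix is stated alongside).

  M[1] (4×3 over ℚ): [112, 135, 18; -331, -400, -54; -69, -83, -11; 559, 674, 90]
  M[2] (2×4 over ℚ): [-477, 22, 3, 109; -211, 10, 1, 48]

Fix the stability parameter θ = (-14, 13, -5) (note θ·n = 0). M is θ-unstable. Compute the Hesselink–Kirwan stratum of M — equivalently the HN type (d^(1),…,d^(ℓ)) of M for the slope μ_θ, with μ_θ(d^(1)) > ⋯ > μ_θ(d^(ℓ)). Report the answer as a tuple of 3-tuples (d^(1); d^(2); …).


Barcode: M ≅ I[1,2], I[1,3]^2, I[2,2]. HN layers by μ_θ (3 steps, strictly decreasing):
  μ^(1)=13; μ^(2)=4; μ^(3)=-14

((0, 2, 0); (0, 2, 2); (3, 0, 0))


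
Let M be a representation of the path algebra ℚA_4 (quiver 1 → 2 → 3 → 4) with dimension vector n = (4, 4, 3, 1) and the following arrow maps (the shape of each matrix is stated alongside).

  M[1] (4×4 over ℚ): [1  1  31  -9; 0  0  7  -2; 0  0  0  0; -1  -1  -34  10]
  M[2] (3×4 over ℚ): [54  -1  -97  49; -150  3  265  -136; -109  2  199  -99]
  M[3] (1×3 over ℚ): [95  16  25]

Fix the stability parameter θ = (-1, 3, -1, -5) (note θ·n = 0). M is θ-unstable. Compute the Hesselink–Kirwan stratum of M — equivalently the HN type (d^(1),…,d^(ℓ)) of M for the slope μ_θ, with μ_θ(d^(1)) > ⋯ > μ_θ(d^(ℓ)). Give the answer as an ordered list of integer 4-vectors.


Via rank(M_{q-1}∘⋯∘M_p): M ≅ I[1,1], I[1,3]^2, I[1,4], I[2,2].
μ_θ-semistable layers: μ^(1)=3; μ^(2)=1; μ^(3)=-1

((0, 1, 0, 0); (0, 2, 2, 0); (4, 1, 1, 1))


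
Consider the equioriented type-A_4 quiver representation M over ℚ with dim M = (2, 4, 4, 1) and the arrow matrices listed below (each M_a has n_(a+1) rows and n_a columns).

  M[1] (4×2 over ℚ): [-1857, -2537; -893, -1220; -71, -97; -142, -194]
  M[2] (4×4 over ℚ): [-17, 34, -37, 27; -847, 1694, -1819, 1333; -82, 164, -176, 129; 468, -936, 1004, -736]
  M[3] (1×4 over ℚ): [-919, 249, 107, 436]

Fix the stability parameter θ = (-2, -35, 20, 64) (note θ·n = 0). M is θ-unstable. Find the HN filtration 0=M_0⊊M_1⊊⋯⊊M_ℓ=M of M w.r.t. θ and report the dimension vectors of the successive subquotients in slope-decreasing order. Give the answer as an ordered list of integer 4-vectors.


Barcode: M ≅ I[1,2]^2, I[2,3], I[2,4], I[3,3]^2. HN layers by μ_θ (4 steps, strictly decreasing):
  μ^(1)=64; μ^(2)=20; μ^(3)=-37/2; μ^(4)=-35

((0, 0, 0, 1); (0, 0, 4, 0); (2, 2, 0, 0); (0, 2, 0, 0))


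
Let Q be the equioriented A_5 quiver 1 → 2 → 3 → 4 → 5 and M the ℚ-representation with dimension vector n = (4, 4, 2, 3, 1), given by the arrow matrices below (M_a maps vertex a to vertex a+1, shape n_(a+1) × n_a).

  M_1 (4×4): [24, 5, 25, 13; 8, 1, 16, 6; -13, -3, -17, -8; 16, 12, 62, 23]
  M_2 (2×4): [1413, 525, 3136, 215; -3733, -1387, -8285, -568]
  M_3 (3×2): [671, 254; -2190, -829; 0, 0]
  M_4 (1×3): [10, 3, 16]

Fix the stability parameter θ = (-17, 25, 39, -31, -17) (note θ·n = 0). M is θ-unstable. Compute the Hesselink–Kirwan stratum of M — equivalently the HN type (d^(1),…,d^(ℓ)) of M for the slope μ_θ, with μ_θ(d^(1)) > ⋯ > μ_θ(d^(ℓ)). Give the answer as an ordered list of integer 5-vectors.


Interval decomposition of M: I[1,2]^2, I[1,4], I[1,5], I[4,4].
HN type (ℓ=5): μ^(1)=25; μ^(2)=11; μ^(3)=4; μ^(4)=-17; μ^(5)=-31

((0, 2, 0, 0, 0); (0, 1, 1, 1, 0); (0, 1, 1, 1, 1); (4, 0, 0, 0, 0); (0, 0, 0, 1, 0))


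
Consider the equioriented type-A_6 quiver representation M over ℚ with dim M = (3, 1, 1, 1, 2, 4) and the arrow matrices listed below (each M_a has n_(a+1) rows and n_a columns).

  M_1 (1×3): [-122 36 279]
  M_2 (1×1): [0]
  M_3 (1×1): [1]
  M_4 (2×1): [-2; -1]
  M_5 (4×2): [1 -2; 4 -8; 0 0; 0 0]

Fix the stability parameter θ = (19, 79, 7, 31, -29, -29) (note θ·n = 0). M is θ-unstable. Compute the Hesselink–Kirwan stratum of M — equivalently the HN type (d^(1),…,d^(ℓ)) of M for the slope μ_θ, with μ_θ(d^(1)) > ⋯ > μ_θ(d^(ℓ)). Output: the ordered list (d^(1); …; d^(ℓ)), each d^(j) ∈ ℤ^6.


Barcode: M ≅ I[1,1]^2, I[1,2], I[3,5], I[5,6], I[6,6]^3. HN layers by μ_θ (4 steps, strictly decreasing):
  μ^(1)=79; μ^(2)=19; μ^(3)=3; μ^(4)=-29

((0, 1, 0, 0, 0, 0); (3, 0, 0, 0, 0, 0); (0, 0, 1, 1, 1, 0); (0, 0, 0, 0, 1, 4))


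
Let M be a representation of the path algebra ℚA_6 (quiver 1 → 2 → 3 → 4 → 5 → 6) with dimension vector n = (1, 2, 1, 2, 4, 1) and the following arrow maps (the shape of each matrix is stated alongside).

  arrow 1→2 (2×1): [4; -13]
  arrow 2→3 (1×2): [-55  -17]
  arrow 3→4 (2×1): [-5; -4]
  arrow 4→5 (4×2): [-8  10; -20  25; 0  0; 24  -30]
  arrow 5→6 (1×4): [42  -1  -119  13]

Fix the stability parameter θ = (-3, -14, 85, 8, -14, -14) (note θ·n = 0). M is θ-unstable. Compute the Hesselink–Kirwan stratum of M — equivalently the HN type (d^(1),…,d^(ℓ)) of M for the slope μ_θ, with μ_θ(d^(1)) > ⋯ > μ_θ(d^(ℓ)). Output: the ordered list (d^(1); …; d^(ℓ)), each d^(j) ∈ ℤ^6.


Interval decomposition of M: I[1,4], I[2,2], I[4,6], I[5,5]^3.
HN type (ℓ=4): μ^(1)=93/2; μ^(2)=-20/3; μ^(3)=-17/2; μ^(4)=-14

((0, 0, 1, 1, 0, 0); (0, 0, 0, 1, 1, 1); (1, 1, 0, 0, 0, 0); (0, 1, 0, 0, 3, 0))


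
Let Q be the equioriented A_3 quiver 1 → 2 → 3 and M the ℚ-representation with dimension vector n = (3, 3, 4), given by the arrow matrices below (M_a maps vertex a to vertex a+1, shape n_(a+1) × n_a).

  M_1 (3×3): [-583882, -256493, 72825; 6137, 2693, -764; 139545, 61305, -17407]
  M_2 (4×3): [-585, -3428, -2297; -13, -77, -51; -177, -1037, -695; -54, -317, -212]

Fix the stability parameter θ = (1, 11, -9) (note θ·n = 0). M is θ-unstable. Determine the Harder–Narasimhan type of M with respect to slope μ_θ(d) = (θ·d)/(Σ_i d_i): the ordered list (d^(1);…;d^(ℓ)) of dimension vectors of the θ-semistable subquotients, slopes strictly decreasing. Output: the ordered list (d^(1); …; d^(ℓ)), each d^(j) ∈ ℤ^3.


Via rank(M_{q-1}∘⋯∘M_p): M ≅ I[1,2], I[1,3]^2, I[3,3]^2.
μ_θ-semistable layers: μ^(1)=11; μ^(2)=1; μ^(3)=-9

((0, 1, 0); (3, 2, 2); (0, 0, 2))


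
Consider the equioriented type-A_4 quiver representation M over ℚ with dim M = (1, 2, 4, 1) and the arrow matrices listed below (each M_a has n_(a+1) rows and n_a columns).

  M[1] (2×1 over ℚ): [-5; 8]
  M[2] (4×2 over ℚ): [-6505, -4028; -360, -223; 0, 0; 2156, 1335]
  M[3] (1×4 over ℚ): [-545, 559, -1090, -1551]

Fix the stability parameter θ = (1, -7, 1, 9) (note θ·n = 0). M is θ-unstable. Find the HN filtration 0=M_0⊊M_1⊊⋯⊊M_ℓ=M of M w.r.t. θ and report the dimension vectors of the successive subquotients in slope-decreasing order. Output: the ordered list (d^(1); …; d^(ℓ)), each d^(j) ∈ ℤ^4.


Interval decomposition of M: I[1,4], I[2,3], I[3,3]^2.
HN type (ℓ=4): μ^(1)=9; μ^(2)=1; μ^(3)=-3; μ^(4)=-7

((0, 0, 0, 1); (0, 0, 4, 0); (1, 1, 0, 0); (0, 1, 0, 0))


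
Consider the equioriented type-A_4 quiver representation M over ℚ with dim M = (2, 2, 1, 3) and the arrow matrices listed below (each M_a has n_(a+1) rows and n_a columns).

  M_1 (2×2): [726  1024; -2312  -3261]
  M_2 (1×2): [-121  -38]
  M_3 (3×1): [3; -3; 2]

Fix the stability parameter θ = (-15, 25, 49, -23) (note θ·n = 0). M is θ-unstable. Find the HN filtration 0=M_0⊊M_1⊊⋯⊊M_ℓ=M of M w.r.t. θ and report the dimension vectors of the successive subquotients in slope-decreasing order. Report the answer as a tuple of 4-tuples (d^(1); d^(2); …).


Barcode: M ≅ I[1,2], I[1,4], I[4,4]^2. HN layers by μ_θ (4 steps, strictly decreasing):
  μ^(1)=25; μ^(2)=17; μ^(3)=-15; μ^(4)=-23

((0, 1, 0, 0); (0, 1, 1, 1); (2, 0, 0, 0); (0, 0, 0, 2))


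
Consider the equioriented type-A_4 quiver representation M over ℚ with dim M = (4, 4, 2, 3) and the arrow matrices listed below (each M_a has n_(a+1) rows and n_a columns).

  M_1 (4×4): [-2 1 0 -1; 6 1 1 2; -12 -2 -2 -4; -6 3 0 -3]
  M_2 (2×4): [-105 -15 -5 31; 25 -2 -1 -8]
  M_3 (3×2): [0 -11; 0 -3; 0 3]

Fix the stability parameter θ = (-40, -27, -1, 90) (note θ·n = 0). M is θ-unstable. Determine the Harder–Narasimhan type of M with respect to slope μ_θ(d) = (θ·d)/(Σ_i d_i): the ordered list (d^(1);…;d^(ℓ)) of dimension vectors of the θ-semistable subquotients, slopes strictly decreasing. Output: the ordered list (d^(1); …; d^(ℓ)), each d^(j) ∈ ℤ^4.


Interval decomposition of M: I[1,1]^2, I[1,3], I[1,4], I[2,2]^2, I[4,4]^2.
HN type (ℓ=4): μ^(1)=90; μ^(2)=-1; μ^(3)=-27; μ^(4)=-40

((0, 0, 0, 3); (0, 0, 2, 0); (0, 4, 0, 0); (4, 0, 0, 0))


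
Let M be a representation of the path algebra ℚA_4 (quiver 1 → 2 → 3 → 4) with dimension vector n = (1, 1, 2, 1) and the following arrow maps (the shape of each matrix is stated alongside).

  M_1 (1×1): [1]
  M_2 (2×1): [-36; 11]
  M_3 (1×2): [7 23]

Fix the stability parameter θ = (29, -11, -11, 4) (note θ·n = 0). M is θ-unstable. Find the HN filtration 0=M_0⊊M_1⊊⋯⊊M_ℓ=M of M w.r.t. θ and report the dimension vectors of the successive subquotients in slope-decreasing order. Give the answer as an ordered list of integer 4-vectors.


Via rank(M_{q-1}∘⋯∘M_p): M ≅ I[1,4], I[3,3].
μ_θ-semistable layers: μ^(1)=4; μ^(2)=7/3; μ^(3)=-11

((0, 0, 0, 1); (1, 1, 1, 0); (0, 0, 1, 0))


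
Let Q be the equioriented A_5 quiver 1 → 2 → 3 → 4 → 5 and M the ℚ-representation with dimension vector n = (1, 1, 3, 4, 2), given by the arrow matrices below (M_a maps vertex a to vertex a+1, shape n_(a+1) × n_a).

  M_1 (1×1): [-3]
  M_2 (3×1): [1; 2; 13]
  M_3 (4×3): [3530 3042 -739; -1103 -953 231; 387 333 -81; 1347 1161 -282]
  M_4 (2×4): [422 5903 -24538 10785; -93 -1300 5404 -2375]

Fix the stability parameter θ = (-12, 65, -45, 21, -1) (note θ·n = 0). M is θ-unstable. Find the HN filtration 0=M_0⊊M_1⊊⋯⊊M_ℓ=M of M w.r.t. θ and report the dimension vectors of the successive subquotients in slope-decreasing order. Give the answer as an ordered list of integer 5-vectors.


Interval decomposition of M: I[1,5], I[3,3], I[3,5], I[4,4]^2.
HN type (ℓ=4): μ^(1)=21; μ^(2)=10; μ^(3)=-12; μ^(4)=-45

((0, 0, 0, 2, 0); (0, 1, 1, 2, 2); (1, 0, 0, 0, 0); (0, 0, 2, 0, 0))


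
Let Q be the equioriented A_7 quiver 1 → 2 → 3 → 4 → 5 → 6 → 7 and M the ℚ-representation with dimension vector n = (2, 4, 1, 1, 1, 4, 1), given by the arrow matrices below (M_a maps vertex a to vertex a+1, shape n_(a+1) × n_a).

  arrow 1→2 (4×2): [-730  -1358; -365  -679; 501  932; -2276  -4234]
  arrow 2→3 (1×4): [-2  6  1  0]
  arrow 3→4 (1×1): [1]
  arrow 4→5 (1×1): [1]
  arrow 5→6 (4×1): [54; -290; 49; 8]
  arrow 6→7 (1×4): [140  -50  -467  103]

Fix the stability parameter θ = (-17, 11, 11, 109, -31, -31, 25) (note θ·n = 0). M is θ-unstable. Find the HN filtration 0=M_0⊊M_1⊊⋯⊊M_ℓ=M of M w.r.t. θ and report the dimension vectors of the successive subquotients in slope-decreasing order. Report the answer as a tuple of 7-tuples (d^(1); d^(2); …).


Via rank(M_{q-1}∘⋯∘M_p): M ≅ I[1,2], I[1,7], I[2,2]^2, I[6,6]^3.
μ_θ-semistable layers: μ^(1)=25; μ^(2)=47/3; μ^(3)=11; μ^(4)=-17; μ^(5)=-31

((0, 0, 0, 0, 0, 0, 1); (0, 0, 0, 1, 1, 1, 0); (0, 4, 1, 0, 0, 0, 0); (2, 0, 0, 0, 0, 0, 0); (0, 0, 0, 0, 0, 3, 0))


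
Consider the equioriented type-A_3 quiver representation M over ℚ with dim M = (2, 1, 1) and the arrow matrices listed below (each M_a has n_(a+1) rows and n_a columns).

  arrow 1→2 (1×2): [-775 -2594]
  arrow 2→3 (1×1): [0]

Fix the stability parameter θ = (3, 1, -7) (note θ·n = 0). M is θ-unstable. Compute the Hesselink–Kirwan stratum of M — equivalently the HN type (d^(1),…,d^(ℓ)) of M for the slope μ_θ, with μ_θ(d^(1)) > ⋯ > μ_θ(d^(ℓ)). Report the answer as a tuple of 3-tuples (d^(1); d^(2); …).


Barcode: M ≅ I[1,1], I[1,2], I[3,3]. HN layers by μ_θ (3 steps, strictly decreasing):
  μ^(1)=3; μ^(2)=2; μ^(3)=-7

((1, 0, 0); (1, 1, 0); (0, 0, 1))


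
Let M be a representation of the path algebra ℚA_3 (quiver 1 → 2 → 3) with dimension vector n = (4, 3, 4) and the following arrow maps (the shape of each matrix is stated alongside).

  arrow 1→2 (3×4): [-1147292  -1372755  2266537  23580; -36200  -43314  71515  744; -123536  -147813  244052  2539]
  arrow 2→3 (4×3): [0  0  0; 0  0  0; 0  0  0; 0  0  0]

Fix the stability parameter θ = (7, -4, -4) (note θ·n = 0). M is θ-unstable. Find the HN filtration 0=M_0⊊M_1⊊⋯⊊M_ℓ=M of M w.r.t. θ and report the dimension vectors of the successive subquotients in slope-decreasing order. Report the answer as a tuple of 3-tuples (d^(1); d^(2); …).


Barcode: M ≅ I[1,1], I[1,2]^3, I[3,3]^4. HN layers by μ_θ (3 steps, strictly decreasing):
  μ^(1)=7; μ^(2)=3/2; μ^(3)=-4

((1, 0, 0); (3, 3, 0); (0, 0, 4))


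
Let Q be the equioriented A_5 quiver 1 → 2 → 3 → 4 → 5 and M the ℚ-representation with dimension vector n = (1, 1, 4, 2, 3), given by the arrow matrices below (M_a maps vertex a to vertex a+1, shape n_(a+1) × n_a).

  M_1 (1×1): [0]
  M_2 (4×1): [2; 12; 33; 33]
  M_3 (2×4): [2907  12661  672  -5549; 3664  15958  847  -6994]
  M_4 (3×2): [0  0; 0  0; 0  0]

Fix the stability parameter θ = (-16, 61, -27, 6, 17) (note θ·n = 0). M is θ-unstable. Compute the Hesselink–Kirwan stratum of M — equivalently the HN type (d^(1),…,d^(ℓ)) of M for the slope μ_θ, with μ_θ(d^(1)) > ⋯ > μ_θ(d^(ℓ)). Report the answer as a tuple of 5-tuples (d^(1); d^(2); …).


Interval decomposition of M: I[1,1], I[2,4], I[3,3]^2, I[3,4], I[5,5]^3.
HN type (ℓ=5): μ^(1)=17; μ^(2)=40/3; μ^(3)=6; μ^(4)=-16; μ^(5)=-27

((0, 0, 0, 0, 3); (0, 1, 1, 1, 0); (0, 0, 0, 1, 0); (1, 0, 0, 0, 0); (0, 0, 3, 0, 0))


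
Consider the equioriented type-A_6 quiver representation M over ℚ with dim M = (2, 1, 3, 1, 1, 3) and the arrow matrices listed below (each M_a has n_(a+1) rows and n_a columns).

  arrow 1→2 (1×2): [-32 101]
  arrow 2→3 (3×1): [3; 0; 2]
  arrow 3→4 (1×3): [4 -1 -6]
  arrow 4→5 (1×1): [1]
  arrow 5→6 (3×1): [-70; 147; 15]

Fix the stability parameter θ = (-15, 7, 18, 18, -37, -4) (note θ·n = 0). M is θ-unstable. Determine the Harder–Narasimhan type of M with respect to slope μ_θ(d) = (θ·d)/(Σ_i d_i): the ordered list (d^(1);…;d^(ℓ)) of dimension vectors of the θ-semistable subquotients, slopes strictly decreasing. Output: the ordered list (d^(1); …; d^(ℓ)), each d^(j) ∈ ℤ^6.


Barcode: M ≅ I[1,1], I[1,3], I[3,3], I[3,6], I[6,6]^2. HN layers by μ_θ (5 steps, strictly decreasing):
  μ^(1)=18; μ^(2)=7; μ^(3)=-5/4; μ^(4)=-4; μ^(5)=-15

((0, 0, 2, 0, 0, 0); (0, 1, 0, 0, 0, 0); (0, 0, 1, 1, 1, 1); (0, 0, 0, 0, 0, 2); (2, 0, 0, 0, 0, 0))


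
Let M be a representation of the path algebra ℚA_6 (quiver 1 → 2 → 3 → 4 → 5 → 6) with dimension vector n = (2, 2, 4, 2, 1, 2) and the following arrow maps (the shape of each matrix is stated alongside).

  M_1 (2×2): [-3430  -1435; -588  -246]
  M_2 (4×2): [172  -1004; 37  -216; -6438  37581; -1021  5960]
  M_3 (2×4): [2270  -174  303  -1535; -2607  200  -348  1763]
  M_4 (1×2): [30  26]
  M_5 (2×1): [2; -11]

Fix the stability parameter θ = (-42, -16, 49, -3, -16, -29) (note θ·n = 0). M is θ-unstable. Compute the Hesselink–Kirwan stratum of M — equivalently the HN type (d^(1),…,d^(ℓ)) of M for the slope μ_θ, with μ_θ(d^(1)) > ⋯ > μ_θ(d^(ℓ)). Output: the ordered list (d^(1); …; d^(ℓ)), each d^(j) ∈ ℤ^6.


Barcode: M ≅ I[1,1], I[1,4], I[2,6], I[3,3]^2, I[6,6]. HN layers by μ_θ (6 steps, strictly decreasing):
  μ^(1)=49; μ^(2)=23; μ^(3)=1/4; μ^(4)=-16; μ^(5)=-29; μ^(6)=-42

((0, 0, 2, 0, 0, 0); (0, 0, 1, 1, 0, 0); (0, 0, 1, 1, 1, 1); (0, 2, 0, 0, 0, 0); (0, 0, 0, 0, 0, 1); (2, 0, 0, 0, 0, 0))


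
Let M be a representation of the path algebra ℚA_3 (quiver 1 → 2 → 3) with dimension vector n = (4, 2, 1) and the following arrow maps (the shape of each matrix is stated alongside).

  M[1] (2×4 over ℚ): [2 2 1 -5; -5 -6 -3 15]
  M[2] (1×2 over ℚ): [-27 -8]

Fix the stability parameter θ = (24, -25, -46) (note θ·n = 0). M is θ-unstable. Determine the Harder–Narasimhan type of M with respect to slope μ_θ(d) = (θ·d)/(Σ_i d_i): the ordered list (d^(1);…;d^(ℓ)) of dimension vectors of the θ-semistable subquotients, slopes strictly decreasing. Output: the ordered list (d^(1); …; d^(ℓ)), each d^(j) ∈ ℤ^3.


Via rank(M_{q-1}∘⋯∘M_p): M ≅ I[1,1]^2, I[1,2], I[1,3].
μ_θ-semistable layers: μ^(1)=24; μ^(2)=-1/2; μ^(3)=-47/3

((2, 0, 0); (1, 1, 0); (1, 1, 1))


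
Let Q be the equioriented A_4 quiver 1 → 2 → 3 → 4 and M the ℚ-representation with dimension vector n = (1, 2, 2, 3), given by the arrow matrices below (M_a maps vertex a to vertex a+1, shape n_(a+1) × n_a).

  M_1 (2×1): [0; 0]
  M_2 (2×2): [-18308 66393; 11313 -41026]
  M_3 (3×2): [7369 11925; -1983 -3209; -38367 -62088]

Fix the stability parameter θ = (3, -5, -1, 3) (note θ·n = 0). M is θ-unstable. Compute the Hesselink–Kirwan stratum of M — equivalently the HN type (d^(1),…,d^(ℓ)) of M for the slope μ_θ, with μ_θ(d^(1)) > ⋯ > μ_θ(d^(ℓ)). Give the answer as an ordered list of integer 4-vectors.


Interval decomposition of M: I[1,1], I[2,4]^2, I[4,4].
HN type (ℓ=3): μ^(1)=3; μ^(2)=-1; μ^(3)=-5

((1, 0, 0, 3); (0, 0, 2, 0); (0, 2, 0, 0))


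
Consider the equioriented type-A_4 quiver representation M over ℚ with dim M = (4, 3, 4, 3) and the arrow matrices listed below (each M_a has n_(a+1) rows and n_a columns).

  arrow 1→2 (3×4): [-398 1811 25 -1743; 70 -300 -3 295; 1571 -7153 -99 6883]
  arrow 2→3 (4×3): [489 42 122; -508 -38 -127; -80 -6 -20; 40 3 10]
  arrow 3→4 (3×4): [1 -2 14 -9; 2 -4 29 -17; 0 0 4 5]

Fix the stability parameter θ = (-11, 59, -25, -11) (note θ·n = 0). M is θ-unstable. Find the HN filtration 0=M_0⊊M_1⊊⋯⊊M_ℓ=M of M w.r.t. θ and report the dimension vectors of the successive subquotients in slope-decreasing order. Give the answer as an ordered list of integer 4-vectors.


Via rank(M_{q-1}∘⋯∘M_p): M ≅ I[1,1], I[1,3], I[1,4]^2, I[3,4].
μ_θ-semistable layers: μ^(1)=17; μ^(2)=23/3; μ^(3)=-11; μ^(4)=-25

((0, 1, 1, 0); (0, 2, 2, 2); (4, 0, 0, 1); (0, 0, 1, 0))


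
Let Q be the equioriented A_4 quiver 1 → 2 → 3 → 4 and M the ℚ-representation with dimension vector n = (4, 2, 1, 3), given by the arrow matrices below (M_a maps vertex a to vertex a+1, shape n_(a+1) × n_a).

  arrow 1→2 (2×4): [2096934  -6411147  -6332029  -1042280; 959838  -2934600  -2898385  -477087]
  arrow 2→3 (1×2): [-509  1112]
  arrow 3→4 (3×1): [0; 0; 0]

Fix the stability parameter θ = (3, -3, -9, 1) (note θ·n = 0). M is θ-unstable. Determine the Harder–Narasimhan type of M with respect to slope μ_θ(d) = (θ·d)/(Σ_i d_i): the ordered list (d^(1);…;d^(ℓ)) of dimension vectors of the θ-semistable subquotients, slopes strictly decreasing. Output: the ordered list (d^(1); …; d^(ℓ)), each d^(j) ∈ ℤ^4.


Barcode: M ≅ I[1,1]^2, I[1,2], I[1,3], I[4,4]^3. HN layers by μ_θ (4 steps, strictly decreasing):
  μ^(1)=3; μ^(2)=1; μ^(3)=0; μ^(4)=-3

((2, 0, 0, 0); (0, 0, 0, 3); (1, 1, 0, 0); (1, 1, 1, 0))


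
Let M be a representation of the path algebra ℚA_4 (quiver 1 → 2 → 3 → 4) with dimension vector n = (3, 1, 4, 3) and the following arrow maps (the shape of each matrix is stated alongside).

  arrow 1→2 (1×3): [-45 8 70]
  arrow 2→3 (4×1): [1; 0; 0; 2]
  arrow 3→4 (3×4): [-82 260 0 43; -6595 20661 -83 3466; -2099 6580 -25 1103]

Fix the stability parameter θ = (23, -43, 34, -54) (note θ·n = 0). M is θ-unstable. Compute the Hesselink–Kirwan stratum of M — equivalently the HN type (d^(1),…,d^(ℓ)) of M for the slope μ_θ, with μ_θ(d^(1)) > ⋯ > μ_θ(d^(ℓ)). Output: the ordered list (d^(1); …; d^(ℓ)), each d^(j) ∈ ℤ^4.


Via rank(M_{q-1}∘⋯∘M_p): M ≅ I[1,1]^2, I[1,4], I[3,3], I[3,4]^2.
μ_θ-semistable layers: μ^(1)=34; μ^(2)=23; μ^(3)=-10

((0, 0, 1, 0); (2, 0, 0, 0); (1, 1, 3, 3))


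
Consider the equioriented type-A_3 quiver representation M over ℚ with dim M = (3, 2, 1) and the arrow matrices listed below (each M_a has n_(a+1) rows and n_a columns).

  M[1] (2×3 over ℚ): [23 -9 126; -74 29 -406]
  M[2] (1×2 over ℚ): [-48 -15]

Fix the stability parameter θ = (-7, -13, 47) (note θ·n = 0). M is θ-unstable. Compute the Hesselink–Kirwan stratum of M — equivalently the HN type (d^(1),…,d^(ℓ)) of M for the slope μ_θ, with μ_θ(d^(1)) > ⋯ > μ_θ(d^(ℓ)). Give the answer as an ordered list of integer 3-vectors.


Via rank(M_{q-1}∘⋯∘M_p): M ≅ I[1,1], I[1,2], I[1,3].
μ_θ-semistable layers: μ^(1)=47; μ^(2)=-7; μ^(3)=-10

((0, 0, 1); (1, 0, 0); (2, 2, 0))


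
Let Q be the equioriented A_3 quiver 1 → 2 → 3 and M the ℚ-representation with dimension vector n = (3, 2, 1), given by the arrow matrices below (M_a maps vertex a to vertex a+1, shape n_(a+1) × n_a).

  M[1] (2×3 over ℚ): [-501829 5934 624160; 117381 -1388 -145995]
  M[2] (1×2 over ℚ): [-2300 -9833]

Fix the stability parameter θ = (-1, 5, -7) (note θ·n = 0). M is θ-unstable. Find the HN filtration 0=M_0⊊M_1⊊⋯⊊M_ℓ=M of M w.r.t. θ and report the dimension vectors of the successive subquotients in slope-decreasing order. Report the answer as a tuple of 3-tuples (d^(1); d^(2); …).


Barcode: M ≅ I[1,1], I[1,2], I[1,3]. HN layers by μ_θ (2 steps, strictly decreasing):
  μ^(1)=5; μ^(2)=-1

((0, 1, 0); (3, 1, 1))


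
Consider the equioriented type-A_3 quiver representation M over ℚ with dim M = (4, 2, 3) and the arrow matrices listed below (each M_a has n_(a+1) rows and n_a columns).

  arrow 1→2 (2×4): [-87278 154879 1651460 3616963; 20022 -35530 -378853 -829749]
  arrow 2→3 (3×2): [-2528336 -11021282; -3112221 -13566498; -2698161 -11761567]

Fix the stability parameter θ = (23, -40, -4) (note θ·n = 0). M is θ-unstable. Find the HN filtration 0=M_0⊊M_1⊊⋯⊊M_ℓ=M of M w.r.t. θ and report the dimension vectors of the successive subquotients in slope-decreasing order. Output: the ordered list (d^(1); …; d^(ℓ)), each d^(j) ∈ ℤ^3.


Interval decomposition of M: I[1,1]^2, I[1,3]^2, I[3,3].
HN type (ℓ=3): μ^(1)=23; μ^(2)=-4; μ^(3)=-17/2

((2, 0, 0); (0, 0, 3); (2, 2, 0))


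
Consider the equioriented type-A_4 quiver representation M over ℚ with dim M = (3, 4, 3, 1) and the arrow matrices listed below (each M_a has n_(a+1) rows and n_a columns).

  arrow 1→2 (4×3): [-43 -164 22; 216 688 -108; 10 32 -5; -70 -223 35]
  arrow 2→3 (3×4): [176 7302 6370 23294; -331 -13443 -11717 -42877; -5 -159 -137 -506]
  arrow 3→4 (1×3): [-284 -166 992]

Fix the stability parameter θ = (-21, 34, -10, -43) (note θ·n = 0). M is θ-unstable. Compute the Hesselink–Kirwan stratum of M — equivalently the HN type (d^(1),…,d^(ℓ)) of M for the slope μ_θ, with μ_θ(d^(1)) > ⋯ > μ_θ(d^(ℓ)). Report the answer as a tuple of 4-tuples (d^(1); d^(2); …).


Interval decomposition of M: I[1,3]^2, I[1,4], I[2,2].
HN type (ℓ=4): μ^(1)=34; μ^(2)=12; μ^(3)=-19/3; μ^(4)=-21

((0, 1, 0, 0); (0, 2, 2, 0); (0, 1, 1, 1); (3, 0, 0, 0))


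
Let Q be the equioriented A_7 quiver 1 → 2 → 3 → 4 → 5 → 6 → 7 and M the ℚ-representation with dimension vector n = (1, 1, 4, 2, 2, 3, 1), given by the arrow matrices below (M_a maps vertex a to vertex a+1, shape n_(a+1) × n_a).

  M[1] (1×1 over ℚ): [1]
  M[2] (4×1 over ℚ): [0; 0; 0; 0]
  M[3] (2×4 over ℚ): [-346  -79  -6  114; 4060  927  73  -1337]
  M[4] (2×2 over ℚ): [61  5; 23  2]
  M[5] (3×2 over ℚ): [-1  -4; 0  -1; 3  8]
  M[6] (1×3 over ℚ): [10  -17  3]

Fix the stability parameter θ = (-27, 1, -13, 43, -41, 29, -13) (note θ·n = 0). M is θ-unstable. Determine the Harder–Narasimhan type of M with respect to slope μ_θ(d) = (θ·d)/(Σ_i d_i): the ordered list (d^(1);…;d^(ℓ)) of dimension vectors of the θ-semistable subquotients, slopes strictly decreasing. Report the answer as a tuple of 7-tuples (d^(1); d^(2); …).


Interval decomposition of M: I[1,2], I[3,3]^2, I[3,6], I[3,7], I[6,6].
HN type (ℓ=5): μ^(1)=29; μ^(2)=8; μ^(3)=1; μ^(4)=-13; μ^(5)=-27

((0, 0, 0, 0, 0, 2, 0); (0, 0, 0, 0, 0, 1, 1); (0, 1, 0, 2, 2, 0, 0); (0, 0, 4, 0, 0, 0, 0); (1, 0, 0, 0, 0, 0, 0))


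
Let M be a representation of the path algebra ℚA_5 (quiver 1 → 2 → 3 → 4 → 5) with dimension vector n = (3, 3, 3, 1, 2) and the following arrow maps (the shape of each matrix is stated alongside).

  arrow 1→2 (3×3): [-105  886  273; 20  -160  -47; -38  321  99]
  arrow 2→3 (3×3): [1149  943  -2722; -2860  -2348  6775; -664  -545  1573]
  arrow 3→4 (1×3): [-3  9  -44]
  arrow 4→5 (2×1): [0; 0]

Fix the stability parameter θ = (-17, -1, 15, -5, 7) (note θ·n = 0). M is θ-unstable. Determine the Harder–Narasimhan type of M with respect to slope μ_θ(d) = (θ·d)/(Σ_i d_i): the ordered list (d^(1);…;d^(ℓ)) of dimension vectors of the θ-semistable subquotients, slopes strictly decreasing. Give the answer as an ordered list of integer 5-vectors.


Barcode: M ≅ I[1,3]^2, I[1,4], I[5,5]^2. HN layers by μ_θ (5 steps, strictly decreasing):
  μ^(1)=15; μ^(2)=7; μ^(3)=5; μ^(4)=-1; μ^(5)=-17

((0, 0, 2, 0, 0); (0, 0, 0, 0, 2); (0, 0, 1, 1, 0); (0, 3, 0, 0, 0); (3, 0, 0, 0, 0))


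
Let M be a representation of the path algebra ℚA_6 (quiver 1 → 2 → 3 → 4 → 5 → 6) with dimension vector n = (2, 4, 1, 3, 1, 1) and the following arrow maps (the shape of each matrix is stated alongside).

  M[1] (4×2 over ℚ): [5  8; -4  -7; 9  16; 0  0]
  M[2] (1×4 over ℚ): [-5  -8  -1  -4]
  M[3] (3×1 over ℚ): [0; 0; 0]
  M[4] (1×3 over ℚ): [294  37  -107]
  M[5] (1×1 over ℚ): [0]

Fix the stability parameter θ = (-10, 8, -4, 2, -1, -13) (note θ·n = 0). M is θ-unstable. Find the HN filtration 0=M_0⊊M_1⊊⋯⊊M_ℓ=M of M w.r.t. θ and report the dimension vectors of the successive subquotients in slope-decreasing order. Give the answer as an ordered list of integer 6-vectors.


Via rank(M_{q-1}∘⋯∘M_p): M ≅ I[1,2], I[1,3], I[2,2]^2, I[4,4]^2, I[4,5], I[6,6].
μ_θ-semistable layers: μ^(1)=8; μ^(2)=2; μ^(3)=1/2; μ^(4)=-10; μ^(5)=-13

((0, 3, 0, 0, 0, 0); (0, 1, 1, 2, 0, 0); (0, 0, 0, 1, 1, 0); (2, 0, 0, 0, 0, 0); (0, 0, 0, 0, 0, 1))


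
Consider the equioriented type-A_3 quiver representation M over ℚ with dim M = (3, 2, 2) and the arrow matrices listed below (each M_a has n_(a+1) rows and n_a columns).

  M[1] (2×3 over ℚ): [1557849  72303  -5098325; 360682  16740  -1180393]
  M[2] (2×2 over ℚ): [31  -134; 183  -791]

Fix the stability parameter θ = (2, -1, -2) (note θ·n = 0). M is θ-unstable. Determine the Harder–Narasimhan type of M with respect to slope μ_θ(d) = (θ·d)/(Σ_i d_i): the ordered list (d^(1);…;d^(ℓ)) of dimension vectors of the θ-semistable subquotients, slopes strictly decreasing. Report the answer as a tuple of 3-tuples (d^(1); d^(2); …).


Via rank(M_{q-1}∘⋯∘M_p): M ≅ I[1,1], I[1,3]^2.
μ_θ-semistable layers: μ^(1)=2; μ^(2)=-1/3

((1, 0, 0); (2, 2, 2))


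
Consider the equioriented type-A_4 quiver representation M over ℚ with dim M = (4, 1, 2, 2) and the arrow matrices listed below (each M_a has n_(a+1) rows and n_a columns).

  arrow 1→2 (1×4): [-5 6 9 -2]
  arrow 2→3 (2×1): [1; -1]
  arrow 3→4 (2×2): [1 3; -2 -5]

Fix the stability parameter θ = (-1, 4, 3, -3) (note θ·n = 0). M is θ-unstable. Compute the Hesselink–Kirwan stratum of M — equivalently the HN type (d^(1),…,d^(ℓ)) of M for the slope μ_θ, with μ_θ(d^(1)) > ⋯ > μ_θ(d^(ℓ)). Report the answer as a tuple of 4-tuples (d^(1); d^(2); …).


Barcode: M ≅ I[1,1]^3, I[1,4], I[3,4]. HN layers by μ_θ (3 steps, strictly decreasing):
  μ^(1)=4/3; μ^(2)=0; μ^(3)=-1

((0, 1, 1, 1); (0, 0, 1, 1); (4, 0, 0, 0))


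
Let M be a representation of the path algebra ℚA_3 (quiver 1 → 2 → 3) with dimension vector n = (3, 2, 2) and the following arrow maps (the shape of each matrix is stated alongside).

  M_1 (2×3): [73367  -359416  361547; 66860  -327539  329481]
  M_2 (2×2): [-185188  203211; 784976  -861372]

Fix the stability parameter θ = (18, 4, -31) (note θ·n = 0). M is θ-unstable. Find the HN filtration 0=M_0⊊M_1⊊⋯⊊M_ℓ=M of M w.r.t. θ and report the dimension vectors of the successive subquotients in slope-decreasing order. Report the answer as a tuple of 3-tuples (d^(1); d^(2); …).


Via rank(M_{q-1}∘⋯∘M_p): M ≅ I[1,1], I[1,2], I[1,3], I[3,3].
μ_θ-semistable layers: μ^(1)=18; μ^(2)=11; μ^(3)=-3; μ^(4)=-31

((1, 0, 0); (1, 1, 0); (1, 1, 1); (0, 0, 1))


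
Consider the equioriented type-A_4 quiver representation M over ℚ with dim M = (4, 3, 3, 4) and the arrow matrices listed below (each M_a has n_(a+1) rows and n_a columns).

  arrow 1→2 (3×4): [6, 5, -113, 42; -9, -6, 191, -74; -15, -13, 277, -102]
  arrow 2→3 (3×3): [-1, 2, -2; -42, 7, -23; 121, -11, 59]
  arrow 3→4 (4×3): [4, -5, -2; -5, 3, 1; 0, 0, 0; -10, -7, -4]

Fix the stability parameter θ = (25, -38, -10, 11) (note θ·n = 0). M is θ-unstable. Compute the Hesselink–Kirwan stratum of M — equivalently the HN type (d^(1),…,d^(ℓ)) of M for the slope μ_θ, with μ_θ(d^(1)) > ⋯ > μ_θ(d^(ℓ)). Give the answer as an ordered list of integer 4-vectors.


Interval decomposition of M: I[1,1], I[1,2], I[1,3], I[1,4], I[3,4], I[4,4]^2.
HN type (ℓ=5): μ^(1)=25; μ^(2)=11; μ^(3)=-13/2; μ^(4)=-23/3; μ^(5)=-10

((1, 0, 0, 0); (0, 0, 0, 4); (1, 1, 0, 0); (2, 2, 2, 0); (0, 0, 1, 0))


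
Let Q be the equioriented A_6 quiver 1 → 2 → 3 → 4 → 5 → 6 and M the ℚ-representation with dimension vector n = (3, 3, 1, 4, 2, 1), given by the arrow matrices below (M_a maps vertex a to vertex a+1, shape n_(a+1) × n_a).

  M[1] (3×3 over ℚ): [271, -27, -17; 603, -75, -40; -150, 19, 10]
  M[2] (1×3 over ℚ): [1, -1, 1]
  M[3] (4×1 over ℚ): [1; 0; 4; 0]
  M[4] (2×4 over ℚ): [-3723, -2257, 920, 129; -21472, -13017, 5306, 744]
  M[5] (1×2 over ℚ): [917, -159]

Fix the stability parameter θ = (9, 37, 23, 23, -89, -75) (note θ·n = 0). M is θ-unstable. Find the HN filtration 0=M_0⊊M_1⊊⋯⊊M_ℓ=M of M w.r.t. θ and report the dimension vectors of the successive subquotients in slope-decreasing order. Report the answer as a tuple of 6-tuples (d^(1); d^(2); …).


Interval decomposition of M: I[1,2]^2, I[1,6], I[4,4]^2, I[4,5].
HN type (ℓ=5): μ^(1)=37; μ^(2)=23; μ^(3)=9; μ^(4)=-12; μ^(5)=-33

((0, 2, 0, 0, 0, 0); (0, 0, 0, 2, 0, 0); (2, 0, 0, 0, 0, 0); (1, 1, 1, 1, 1, 1); (0, 0, 0, 1, 1, 0))


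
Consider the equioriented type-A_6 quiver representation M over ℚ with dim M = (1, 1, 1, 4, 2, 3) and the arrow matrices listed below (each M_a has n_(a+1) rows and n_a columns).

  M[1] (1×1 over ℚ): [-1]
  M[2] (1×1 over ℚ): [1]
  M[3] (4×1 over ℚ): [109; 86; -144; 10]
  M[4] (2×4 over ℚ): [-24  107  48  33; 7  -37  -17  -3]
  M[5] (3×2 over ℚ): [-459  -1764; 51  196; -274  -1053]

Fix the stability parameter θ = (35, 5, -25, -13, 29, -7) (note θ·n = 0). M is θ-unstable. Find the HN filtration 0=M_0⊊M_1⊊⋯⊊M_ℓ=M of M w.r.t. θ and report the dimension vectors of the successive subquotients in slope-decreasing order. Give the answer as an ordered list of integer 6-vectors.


Via rank(M_{q-1}∘⋯∘M_p): M ≅ I[1,6], I[4,4]^2, I[4,6], I[6,6].
μ_θ-semistable layers: μ^(1)=11; μ^(2)=1/2; μ^(3)=-7; μ^(4)=-13

((0, 0, 0, 0, 2, 2); (1, 1, 1, 1, 0, 0); (0, 0, 0, 0, 0, 1); (0, 0, 0, 3, 0, 0))


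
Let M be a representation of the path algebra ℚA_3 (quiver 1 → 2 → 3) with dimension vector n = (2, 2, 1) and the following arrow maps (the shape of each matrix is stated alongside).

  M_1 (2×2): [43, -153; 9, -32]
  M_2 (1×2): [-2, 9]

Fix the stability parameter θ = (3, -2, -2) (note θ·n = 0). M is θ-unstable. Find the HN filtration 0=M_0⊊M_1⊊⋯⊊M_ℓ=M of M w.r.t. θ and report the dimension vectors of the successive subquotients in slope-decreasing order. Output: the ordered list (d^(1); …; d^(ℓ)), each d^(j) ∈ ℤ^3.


Via rank(M_{q-1}∘⋯∘M_p): M ≅ I[1,2], I[1,3].
μ_θ-semistable layers: μ^(1)=1/2; μ^(2)=-1/3

((1, 1, 0); (1, 1, 1))


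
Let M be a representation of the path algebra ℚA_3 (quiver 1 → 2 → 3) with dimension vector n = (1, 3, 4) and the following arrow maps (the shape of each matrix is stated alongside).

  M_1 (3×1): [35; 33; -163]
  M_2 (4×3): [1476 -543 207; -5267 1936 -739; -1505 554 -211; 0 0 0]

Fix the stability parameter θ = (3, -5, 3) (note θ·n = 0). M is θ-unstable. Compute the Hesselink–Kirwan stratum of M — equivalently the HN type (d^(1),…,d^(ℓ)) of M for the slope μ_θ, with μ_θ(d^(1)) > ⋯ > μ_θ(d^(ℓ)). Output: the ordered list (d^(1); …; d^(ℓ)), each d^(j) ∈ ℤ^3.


Via rank(M_{q-1}∘⋯∘M_p): M ≅ I[1,2], I[2,3]^2, I[3,3]^2.
μ_θ-semistable layers: μ^(1)=3; μ^(2)=-1; μ^(3)=-5

((0, 0, 4); (1, 1, 0); (0, 2, 0))


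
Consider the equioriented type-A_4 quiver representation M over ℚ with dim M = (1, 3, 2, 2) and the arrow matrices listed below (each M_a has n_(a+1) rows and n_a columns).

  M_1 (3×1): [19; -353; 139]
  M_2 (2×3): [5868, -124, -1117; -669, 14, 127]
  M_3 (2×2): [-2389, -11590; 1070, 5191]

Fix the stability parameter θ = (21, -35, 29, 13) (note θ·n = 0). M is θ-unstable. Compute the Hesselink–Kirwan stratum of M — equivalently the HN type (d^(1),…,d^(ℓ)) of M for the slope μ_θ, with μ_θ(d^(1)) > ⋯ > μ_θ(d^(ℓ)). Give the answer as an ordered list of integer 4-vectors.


Via rank(M_{q-1}∘⋯∘M_p): M ≅ I[1,4], I[2,2], I[2,4].
μ_θ-semistable layers: μ^(1)=21; μ^(2)=-7; μ^(3)=-35

((0, 0, 2, 2); (1, 1, 0, 0); (0, 2, 0, 0))


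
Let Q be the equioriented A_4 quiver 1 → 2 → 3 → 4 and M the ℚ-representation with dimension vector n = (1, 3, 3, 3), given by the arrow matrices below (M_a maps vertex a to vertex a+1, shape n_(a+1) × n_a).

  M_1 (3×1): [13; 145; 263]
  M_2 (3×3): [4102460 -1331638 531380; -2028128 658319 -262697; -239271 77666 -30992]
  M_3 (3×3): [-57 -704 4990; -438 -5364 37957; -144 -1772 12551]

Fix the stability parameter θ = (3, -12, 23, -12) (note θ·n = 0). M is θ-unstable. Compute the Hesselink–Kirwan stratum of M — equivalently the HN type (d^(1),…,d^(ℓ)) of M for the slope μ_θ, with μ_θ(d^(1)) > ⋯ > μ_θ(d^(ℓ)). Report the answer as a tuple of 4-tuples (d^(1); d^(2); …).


Barcode: M ≅ I[1,4], I[2,3], I[2,4], I[4,4]. HN layers by μ_θ (4 steps, strictly decreasing):
  μ^(1)=23; μ^(2)=11/2; μ^(3)=-9/2; μ^(4)=-12

((0, 0, 1, 0); (0, 0, 2, 2); (1, 1, 0, 0); (0, 2, 0, 1))
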